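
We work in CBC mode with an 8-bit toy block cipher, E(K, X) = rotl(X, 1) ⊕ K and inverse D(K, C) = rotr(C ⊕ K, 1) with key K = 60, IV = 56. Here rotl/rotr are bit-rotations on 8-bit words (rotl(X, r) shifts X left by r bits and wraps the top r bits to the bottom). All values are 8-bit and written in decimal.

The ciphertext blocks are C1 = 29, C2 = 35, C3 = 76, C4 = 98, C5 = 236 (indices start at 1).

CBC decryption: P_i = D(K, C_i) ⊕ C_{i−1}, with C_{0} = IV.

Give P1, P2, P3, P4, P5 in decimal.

P1 = 168, P2 = 146, P3 = 27, P4 = 99, P5 = 10

P1: D(K, 29) = 144; 144 ⊕ 56 = 168.
P2: D(K, 35) = 143; 143 ⊕ 29 = 146.
P3: D(K, 76) = 56; 56 ⊕ 35 = 27.
P4: D(K, 98) = 47; 47 ⊕ 76 = 99.
P5: D(K, 236) = 104; 104 ⊕ 98 = 10.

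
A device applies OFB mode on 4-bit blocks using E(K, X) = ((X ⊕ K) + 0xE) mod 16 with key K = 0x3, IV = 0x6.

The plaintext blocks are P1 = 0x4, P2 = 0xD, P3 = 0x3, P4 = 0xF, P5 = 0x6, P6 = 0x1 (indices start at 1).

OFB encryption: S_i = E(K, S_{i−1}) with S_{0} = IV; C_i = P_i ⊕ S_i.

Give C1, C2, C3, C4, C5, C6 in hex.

C1 = 0x7, C2 = 0x3, C3 = 0x8, C4 = 0x9, C5 = 0x5, C6 = 0xF

C1: S = E(K, 0x6) = 0x3; 0x4 ⊕ 0x3 = 0x7.
C2: S = E(K, 0x3) = 0xE; 0xD ⊕ 0xE = 0x3.
C3: S = E(K, 0xE) = 0xB; 0x3 ⊕ 0xB = 0x8.
C4: S = E(K, 0xB) = 0x6; 0xF ⊕ 0x6 = 0x9.
C5: S = E(K, 0x6) = 0x3; 0x6 ⊕ 0x3 = 0x5.
C6: S = E(K, 0x3) = 0xE; 0x1 ⊕ 0xE = 0xF.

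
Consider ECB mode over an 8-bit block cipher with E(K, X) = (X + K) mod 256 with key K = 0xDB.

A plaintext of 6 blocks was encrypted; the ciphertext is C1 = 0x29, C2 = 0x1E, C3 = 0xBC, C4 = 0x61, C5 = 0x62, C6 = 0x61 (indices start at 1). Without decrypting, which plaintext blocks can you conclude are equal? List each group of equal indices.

P4 = P6

ECB encrypts each block independently with the same key, so equal ciphertext blocks imply equal plaintext blocks.
C4 = C6 = 0x61, so P4 = P6.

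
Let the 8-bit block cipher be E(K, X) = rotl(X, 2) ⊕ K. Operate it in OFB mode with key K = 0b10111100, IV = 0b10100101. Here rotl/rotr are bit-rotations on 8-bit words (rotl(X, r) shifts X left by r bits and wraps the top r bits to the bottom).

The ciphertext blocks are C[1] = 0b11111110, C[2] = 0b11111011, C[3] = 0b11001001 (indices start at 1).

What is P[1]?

P[1] = 0b11010100

OFB decryption: S_i = E(K, S_{i−1}) with S_{0} = IV; P_i = C_i ⊕ S_i.
P[1]: S = E(K, 0b10100101) = 0b00101010; 0b11111110 ⊕ 0b00101010 = 0b11010100.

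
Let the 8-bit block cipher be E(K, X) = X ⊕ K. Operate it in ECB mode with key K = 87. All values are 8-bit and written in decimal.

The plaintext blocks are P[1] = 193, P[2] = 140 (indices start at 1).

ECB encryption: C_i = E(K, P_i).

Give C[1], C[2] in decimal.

C[1]: E(K, 193) = 150.
C[2]: E(K, 140) = 219.

C[1] = 150, C[2] = 219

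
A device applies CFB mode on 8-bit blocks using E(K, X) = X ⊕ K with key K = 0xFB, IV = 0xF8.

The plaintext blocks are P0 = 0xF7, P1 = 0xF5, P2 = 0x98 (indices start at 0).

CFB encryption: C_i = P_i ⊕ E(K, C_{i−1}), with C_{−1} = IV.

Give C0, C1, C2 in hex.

C0 = 0xF4, C1 = 0xFA, C2 = 0x99

C0: E(K, 0xF8) = 0x03; 0xF7 ⊕ 0x03 = 0xF4.
C1: E(K, 0xF4) = 0x0F; 0xF5 ⊕ 0x0F = 0xFA.
C2: E(K, 0xFA) = 0x01; 0x98 ⊕ 0x01 = 0x99.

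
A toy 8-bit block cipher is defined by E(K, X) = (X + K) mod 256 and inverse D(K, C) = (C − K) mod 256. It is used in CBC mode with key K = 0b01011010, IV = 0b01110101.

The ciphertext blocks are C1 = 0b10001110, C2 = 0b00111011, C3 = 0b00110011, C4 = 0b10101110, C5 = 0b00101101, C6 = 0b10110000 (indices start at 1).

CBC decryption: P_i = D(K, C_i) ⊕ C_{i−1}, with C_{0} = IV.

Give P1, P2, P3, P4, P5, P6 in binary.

P1: D(K, 0b10001110) = 0b00110100; 0b00110100 ⊕ 0b01110101 = 0b01000001.
P2: D(K, 0b00111011) = 0b11100001; 0b11100001 ⊕ 0b10001110 = 0b01101111.
P3: D(K, 0b00110011) = 0b11011001; 0b11011001 ⊕ 0b00111011 = 0b11100010.
P4: D(K, 0b10101110) = 0b01010100; 0b01010100 ⊕ 0b00110011 = 0b01100111.
P5: D(K, 0b00101101) = 0b11010011; 0b11010011 ⊕ 0b10101110 = 0b01111101.
P6: D(K, 0b10110000) = 0b01010110; 0b01010110 ⊕ 0b00101101 = 0b01111011.

P1 = 0b01000001, P2 = 0b01101111, P3 = 0b11100010, P4 = 0b01100111, P5 = 0b01111101, P6 = 0b01111011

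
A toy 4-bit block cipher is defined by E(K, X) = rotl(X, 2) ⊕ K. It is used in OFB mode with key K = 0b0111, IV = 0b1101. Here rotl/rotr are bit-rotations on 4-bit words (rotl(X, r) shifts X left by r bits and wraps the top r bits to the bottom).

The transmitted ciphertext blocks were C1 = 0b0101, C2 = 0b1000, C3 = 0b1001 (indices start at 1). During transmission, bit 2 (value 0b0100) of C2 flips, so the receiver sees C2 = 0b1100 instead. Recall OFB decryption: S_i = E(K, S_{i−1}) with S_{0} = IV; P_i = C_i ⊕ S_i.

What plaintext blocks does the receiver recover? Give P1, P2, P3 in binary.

P1 = 0b0101, P2 = 0b1011, P3 = 0b0011

Only C2 changed, to 0b1100. In OFB, a change in C_i flips the same bit in P_i only; the keystream is unaffected. Decrypting the received ciphertext:
P1: S = E(K, 0b1101) = 0b0000; 0b0101 ⊕ 0b0000 = 0b0101.
P2: S = E(K, 0b0000) = 0b0111; 0b1100 ⊕ 0b0111 = 0b1011.
P3: S = E(K, 0b0111) = 0b1010; 0b1001 ⊕ 0b1010 = 0b0011.
Blocks that differ from the original plaintext: P2.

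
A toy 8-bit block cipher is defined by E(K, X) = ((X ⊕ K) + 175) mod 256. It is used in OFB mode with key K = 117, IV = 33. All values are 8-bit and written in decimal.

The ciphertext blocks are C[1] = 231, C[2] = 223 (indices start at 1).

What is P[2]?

P[2] = 250

OFB decryption: S_i = E(K, S_{i−1}) with S_{0} = IV; P_i = C_i ⊕ S_i.
P[1]: S = E(K, 33) = 3; 231 ⊕ 3 = 228.
P[2]: S = E(K, 3) = 37; 223 ⊕ 37 = 250.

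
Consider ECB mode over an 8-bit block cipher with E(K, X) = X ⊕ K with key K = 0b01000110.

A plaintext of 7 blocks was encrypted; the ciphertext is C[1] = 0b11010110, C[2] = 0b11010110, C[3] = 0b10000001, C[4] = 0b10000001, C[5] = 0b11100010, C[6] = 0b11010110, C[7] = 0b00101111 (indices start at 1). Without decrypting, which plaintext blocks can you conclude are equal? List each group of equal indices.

ECB encrypts each block independently with the same key, so equal ciphertext blocks imply equal plaintext blocks.
C[1] = C[2] = C[6] = 0b11010110, so P[1] = P[2] = P[6].
C[3] = C[4] = 0b10000001, so P[3] = P[4].

P[1] = P[2] = P[6]; P[3] = P[4]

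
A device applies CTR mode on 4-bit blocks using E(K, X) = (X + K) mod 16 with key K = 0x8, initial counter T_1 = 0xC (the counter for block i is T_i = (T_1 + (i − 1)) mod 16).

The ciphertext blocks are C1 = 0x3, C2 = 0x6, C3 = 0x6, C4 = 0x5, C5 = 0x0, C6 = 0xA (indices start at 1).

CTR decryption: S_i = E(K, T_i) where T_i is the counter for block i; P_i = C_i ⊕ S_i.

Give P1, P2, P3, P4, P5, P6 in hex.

P1: T = 0xC, S = E(K, T) = 0x4; 0x3 ⊕ 0x4 = 0x7.
P2: T = 0xD, S = E(K, T) = 0x5; 0x6 ⊕ 0x5 = 0x3.
P3: T = 0xE, S = E(K, T) = 0x6; 0x6 ⊕ 0x6 = 0x0.
P4: T = 0xF, S = E(K, T) = 0x7; 0x5 ⊕ 0x7 = 0x2.
P5: T = 0x0, S = E(K, T) = 0x8; 0x0 ⊕ 0x8 = 0x8.
P6: T = 0x1, S = E(K, T) = 0x9; 0xA ⊕ 0x9 = 0x3.

P1 = 0x7, P2 = 0x3, P3 = 0x0, P4 = 0x2, P5 = 0x8, P6 = 0x3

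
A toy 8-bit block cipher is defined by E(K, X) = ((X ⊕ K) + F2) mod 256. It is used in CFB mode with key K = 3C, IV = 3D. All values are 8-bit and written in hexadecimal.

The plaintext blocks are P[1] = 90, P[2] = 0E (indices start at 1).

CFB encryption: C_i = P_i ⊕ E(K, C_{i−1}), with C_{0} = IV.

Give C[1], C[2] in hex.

C[1] = 63, C[2] = 5F

C[1]: E(K, 3D) = F3; 90 ⊕ F3 = 63.
C[2]: E(K, 63) = 51; 0E ⊕ 51 = 5F.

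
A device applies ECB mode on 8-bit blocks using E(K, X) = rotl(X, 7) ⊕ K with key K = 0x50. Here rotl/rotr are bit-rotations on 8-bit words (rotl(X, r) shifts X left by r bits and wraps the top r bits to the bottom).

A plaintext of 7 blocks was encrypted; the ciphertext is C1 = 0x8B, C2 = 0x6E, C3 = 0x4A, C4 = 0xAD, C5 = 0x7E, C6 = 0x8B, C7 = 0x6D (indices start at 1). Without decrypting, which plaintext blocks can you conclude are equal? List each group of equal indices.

ECB encrypts each block independently with the same key, so equal ciphertext blocks imply equal plaintext blocks.
C1 = C6 = 0x8B, so P1 = P6.

P1 = P6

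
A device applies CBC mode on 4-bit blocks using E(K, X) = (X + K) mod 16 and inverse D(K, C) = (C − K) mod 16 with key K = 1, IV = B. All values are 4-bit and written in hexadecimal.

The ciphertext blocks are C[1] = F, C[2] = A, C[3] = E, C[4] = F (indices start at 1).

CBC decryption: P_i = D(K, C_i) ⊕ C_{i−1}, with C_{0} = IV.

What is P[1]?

P[1] = 5

P[1]: D(K, F) = E; E ⊕ B = 5.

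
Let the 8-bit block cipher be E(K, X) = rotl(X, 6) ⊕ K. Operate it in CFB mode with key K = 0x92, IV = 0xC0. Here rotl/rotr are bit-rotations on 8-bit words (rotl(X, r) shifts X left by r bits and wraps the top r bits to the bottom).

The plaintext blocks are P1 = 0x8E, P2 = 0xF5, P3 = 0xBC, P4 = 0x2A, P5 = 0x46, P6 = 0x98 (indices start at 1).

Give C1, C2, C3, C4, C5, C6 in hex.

CFB encryption: C_i = P_i ⊕ E(K, C_{i−1}), with C_{0} = IV.
C1: E(K, 0xC0) = 0xA2; 0x8E ⊕ 0xA2 = 0x2C.
C2: E(K, 0x2C) = 0x99; 0xF5 ⊕ 0x99 = 0x6C.
C3: E(K, 0x6C) = 0x89; 0xBC ⊕ 0x89 = 0x35.
C4: E(K, 0x35) = 0xDF; 0x2A ⊕ 0xDF = 0xF5.
C5: E(K, 0xF5) = 0xEF; 0x46 ⊕ 0xEF = 0xA9.
C6: E(K, 0xA9) = 0xF8; 0x98 ⊕ 0xF8 = 0x60.

C1 = 0x2C, C2 = 0x6C, C3 = 0x35, C4 = 0xF5, C5 = 0xA9, C6 = 0x60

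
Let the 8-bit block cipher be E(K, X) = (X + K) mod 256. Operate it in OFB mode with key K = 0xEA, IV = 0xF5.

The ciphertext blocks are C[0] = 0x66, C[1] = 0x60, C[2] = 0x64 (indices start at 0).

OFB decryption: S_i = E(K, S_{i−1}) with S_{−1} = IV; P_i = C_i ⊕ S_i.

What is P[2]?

P[2] = 0xD7

P[0]: S = E(K, 0xF5) = 0xDF; 0x66 ⊕ 0xDF = 0xB9.
P[1]: S = E(K, 0xDF) = 0xC9; 0x60 ⊕ 0xC9 = 0xA9.
P[2]: S = E(K, 0xC9) = 0xB3; 0x64 ⊕ 0xB3 = 0xD7.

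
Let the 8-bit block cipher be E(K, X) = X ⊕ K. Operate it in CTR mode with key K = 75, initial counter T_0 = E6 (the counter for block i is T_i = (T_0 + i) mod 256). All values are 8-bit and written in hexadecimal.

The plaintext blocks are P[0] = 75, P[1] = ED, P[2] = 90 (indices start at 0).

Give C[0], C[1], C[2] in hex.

CTR encryption: S_i = E(K, T_i) where T_i is the counter for block i; C_i = P_i ⊕ S_i.
C[0]: T = E6, S = E(K, T) = 93; 75 ⊕ 93 = E6.
C[1]: T = E7, S = E(K, T) = 92; ED ⊕ 92 = 7F.
C[2]: T = E8, S = E(K, T) = 9D; 90 ⊕ 9D = 0D.

C[0] = E6, C[1] = 7F, C[2] = 0D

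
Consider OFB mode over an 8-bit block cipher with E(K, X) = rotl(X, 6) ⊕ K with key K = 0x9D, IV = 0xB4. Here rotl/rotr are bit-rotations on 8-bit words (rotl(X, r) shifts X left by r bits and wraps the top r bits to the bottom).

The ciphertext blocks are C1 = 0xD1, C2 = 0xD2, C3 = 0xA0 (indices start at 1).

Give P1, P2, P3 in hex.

OFB decryption: S_i = E(K, S_{i−1}) with S_{0} = IV; P_i = C_i ⊕ S_i.
P1: S = E(K, 0xB4) = 0xB0; 0xD1 ⊕ 0xB0 = 0x61.
P2: S = E(K, 0xB0) = 0xB1; 0xD2 ⊕ 0xB1 = 0x63.
P3: S = E(K, 0xB1) = 0xF1; 0xA0 ⊕ 0xF1 = 0x51.

P1 = 0x61, P2 = 0x63, P3 = 0x51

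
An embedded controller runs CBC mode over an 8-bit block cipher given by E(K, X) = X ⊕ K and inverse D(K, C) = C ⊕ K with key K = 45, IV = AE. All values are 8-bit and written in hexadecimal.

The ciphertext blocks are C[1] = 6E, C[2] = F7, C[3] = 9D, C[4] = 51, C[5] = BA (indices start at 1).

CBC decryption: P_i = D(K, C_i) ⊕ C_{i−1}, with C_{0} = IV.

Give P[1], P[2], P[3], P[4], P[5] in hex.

P[1]: D(K, 6E) = 2B; 2B ⊕ AE = 85.
P[2]: D(K, F7) = B2; B2 ⊕ 6E = DC.
P[3]: D(K, 9D) = D8; D8 ⊕ F7 = 2F.
P[4]: D(K, 51) = 14; 14 ⊕ 9D = 89.
P[5]: D(K, BA) = FF; FF ⊕ 51 = AE.

P[1] = 85, P[2] = DC, P[3] = 2F, P[4] = 89, P[5] = AE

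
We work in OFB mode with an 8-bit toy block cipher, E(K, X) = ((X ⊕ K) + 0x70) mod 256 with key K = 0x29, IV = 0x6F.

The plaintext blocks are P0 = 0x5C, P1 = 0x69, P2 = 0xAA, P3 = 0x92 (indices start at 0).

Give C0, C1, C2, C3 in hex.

C0 = 0xEA, C1 = 0x66, C2 = 0x3C, C3 = 0xBD

OFB encryption: S_i = E(K, S_{i−1}) with S_{−1} = IV; C_i = P_i ⊕ S_i.
C0: S = E(K, 0x6F) = 0xB6; 0x5C ⊕ 0xB6 = 0xEA.
C1: S = E(K, 0xB6) = 0x0F; 0x69 ⊕ 0x0F = 0x66.
C2: S = E(K, 0x0F) = 0x96; 0xAA ⊕ 0x96 = 0x3C.
C3: S = E(K, 0x96) = 0x2F; 0x92 ⊕ 0x2F = 0xBD.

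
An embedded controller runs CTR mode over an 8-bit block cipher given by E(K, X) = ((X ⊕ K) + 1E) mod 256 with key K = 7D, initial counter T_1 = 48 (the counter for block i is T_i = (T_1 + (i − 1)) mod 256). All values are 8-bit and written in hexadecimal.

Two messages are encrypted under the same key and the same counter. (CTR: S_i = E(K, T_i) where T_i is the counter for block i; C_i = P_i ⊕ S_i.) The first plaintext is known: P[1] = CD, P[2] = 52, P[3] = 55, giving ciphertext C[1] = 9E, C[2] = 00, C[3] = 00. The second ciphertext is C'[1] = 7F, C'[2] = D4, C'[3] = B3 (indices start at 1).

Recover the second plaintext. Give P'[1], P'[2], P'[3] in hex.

P'[1] = 2C, P'[2] = 86, P'[3] = E6

In CTR with a reused counter, both messages share the same keystream S_i, so C_i ⊕ C'_i = P_i ⊕ P'_i and thus P'_i = P_i ⊕ C_i ⊕ C'_i.
P'[1]: CD ⊕ 9E ⊕ 7F = 2C.
P'[2]: 52 ⊕ 00 ⊕ D4 = 86.
P'[3]: 55 ⊕ 00 ⊕ B3 = E6.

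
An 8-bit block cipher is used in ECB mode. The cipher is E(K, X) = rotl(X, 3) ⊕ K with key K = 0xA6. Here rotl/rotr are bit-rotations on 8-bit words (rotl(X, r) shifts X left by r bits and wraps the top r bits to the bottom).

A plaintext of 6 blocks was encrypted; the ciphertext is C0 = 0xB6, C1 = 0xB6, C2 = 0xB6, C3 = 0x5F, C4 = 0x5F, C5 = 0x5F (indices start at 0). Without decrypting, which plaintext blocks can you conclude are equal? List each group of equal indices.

ECB encrypts each block independently with the same key, so equal ciphertext blocks imply equal plaintext blocks.
C0 = C1 = C2 = 0xB6, so P0 = P1 = P2.
C3 = C4 = C5 = 0x5F, so P3 = P4 = P5.

P0 = P1 = P2; P3 = P4 = P5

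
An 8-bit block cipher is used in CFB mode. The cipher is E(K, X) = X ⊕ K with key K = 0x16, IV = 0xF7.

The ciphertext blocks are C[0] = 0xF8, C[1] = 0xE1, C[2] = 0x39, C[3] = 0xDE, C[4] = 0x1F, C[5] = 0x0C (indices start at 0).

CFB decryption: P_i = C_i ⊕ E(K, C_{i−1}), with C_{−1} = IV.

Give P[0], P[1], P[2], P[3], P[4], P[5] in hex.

P[0] = 0x19, P[1] = 0x0F, P[2] = 0xCE, P[3] = 0xF1, P[4] = 0xD7, P[5] = 0x05

P[0]: E(K, 0xF7) = 0xE1; 0xF8 ⊕ 0xE1 = 0x19.
P[1]: E(K, 0xF8) = 0xEE; 0xE1 ⊕ 0xEE = 0x0F.
P[2]: E(K, 0xE1) = 0xF7; 0x39 ⊕ 0xF7 = 0xCE.
P[3]: E(K, 0x39) = 0x2F; 0xDE ⊕ 0x2F = 0xF1.
P[4]: E(K, 0xDE) = 0xC8; 0x1F ⊕ 0xC8 = 0xD7.
P[5]: E(K, 0x1F) = 0x09; 0x0C ⊕ 0x09 = 0x05.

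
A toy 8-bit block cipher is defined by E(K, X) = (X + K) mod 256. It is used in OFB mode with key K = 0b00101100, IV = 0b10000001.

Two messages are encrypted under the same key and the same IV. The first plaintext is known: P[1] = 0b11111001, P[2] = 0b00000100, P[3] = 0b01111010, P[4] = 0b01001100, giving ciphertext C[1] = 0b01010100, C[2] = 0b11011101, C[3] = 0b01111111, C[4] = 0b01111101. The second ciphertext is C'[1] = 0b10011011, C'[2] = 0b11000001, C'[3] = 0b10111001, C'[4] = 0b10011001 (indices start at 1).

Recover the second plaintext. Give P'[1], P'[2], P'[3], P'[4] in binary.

In OFB with a reused IV, both messages share the same keystream S_i, so C_i ⊕ C'_i = P_i ⊕ P'_i and thus P'_i = P_i ⊕ C_i ⊕ C'_i.
P'[1]: 0b11111001 ⊕ 0b01010100 ⊕ 0b10011011 = 0b00110110.
P'[2]: 0b00000100 ⊕ 0b11011101 ⊕ 0b11000001 = 0b00011000.
P'[3]: 0b01111010 ⊕ 0b01111111 ⊕ 0b10111001 = 0b10111100.
P'[4]: 0b01001100 ⊕ 0b01111101 ⊕ 0b10011001 = 0b10101000.

P'[1] = 0b00110110, P'[2] = 0b00011000, P'[3] = 0b10111100, P'[4] = 0b10101000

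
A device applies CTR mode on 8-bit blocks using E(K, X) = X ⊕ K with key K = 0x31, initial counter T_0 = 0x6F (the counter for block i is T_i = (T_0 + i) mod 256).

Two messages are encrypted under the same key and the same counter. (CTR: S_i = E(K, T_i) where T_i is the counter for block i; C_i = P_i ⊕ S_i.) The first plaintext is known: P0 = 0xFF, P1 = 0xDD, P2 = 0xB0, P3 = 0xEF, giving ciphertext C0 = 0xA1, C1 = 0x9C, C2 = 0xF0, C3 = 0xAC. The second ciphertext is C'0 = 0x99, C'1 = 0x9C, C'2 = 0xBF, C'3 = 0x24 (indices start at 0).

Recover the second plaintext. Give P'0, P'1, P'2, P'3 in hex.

In CTR with a reused counter, both messages share the same keystream S_i, so C_i ⊕ C'_i = P_i ⊕ P'_i and thus P'_i = P_i ⊕ C_i ⊕ C'_i.
P'0: 0xFF ⊕ 0xA1 ⊕ 0x99 = 0xC7.
P'1: 0xDD ⊕ 0x9C ⊕ 0x9C = 0xDD.
P'2: 0xB0 ⊕ 0xF0 ⊕ 0xBF = 0xFF.
P'3: 0xEF ⊕ 0xAC ⊕ 0x24 = 0x67.

P'0 = 0xC7, P'1 = 0xDD, P'2 = 0xFF, P'3 = 0x67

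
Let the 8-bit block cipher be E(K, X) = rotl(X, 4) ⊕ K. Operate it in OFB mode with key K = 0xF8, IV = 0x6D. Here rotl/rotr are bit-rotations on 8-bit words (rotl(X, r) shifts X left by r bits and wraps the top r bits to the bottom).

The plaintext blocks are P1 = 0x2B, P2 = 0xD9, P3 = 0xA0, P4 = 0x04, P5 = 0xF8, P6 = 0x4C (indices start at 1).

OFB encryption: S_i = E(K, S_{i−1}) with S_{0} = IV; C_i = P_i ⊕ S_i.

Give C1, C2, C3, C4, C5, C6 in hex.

C1 = 0x05, C2 = 0xC3, C3 = 0xF9, C4 = 0x69, C5 = 0xD6, C6 = 0x56

C1: S = E(K, 0x6D) = 0x2E; 0x2B ⊕ 0x2E = 0x05.
C2: S = E(K, 0x2E) = 0x1A; 0xD9 ⊕ 0x1A = 0xC3.
C3: S = E(K, 0x1A) = 0x59; 0xA0 ⊕ 0x59 = 0xF9.
C4: S = E(K, 0x59) = 0x6D; 0x04 ⊕ 0x6D = 0x69.
C5: S = E(K, 0x6D) = 0x2E; 0xF8 ⊕ 0x2E = 0xD6.
C6: S = E(K, 0x2E) = 0x1A; 0x4C ⊕ 0x1A = 0x56.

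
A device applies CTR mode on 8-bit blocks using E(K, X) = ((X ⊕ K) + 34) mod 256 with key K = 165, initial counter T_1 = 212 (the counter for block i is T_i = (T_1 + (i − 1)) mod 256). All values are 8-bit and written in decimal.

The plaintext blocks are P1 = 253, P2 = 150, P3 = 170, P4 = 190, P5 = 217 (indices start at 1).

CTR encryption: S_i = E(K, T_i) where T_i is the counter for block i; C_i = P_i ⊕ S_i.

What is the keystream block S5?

C1: T = 212, S = E(K, T) = 147; 253 ⊕ 147 = 110.
C2: T = 213, S = E(K, T) = 146; 150 ⊕ 146 = 4.
C3: T = 214, S = E(K, T) = 149; 170 ⊕ 149 = 63.
C4: T = 215, S = E(K, T) = 148; 190 ⊕ 148 = 42.
C5: T = 216, S = E(K, T) = 159; 217 ⊕ 159 = 70.
So S5 = 159.

159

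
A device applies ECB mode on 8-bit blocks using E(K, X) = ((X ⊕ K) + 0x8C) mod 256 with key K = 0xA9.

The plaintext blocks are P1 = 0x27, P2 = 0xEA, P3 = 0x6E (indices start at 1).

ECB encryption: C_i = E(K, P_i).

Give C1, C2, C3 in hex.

C1 = 0x1A, C2 = 0xCF, C3 = 0x53

C1: E(K, 0x27) = 0x1A.
C2: E(K, 0xEA) = 0xCF.
C3: E(K, 0x6E) = 0x53.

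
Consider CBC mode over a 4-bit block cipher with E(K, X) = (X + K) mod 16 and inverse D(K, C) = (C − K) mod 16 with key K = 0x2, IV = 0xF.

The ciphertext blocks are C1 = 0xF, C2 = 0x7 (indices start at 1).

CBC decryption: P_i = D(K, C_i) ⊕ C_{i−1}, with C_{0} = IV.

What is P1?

P1 = 0x2

P1: D(K, 0xF) = 0xD; 0xD ⊕ 0xF = 0x2.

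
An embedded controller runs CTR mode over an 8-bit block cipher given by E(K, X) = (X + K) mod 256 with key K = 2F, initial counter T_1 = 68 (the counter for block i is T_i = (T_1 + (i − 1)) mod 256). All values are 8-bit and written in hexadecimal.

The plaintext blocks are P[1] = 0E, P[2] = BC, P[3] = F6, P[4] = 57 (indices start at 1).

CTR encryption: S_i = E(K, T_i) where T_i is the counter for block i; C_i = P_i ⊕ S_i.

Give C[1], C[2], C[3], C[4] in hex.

C[1] = 99, C[2] = 24, C[3] = 6F, C[4] = CD

C[1]: T = 68, S = E(K, T) = 97; 0E ⊕ 97 = 99.
C[2]: T = 69, S = E(K, T) = 98; BC ⊕ 98 = 24.
C[3]: T = 6A, S = E(K, T) = 99; F6 ⊕ 99 = 6F.
C[4]: T = 6B, S = E(K, T) = 9A; 57 ⊕ 9A = CD.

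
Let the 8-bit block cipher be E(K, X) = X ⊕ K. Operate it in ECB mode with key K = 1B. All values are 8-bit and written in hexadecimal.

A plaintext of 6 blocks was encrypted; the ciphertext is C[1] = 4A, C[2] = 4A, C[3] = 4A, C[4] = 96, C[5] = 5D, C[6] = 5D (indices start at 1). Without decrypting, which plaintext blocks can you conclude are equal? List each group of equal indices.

P[1] = P[2] = P[3]; P[5] = P[6]

ECB encrypts each block independently with the same key, so equal ciphertext blocks imply equal plaintext blocks.
C[1] = C[2] = C[3] = 4A, so P[1] = P[2] = P[3].
C[5] = C[6] = 5D, so P[5] = P[6].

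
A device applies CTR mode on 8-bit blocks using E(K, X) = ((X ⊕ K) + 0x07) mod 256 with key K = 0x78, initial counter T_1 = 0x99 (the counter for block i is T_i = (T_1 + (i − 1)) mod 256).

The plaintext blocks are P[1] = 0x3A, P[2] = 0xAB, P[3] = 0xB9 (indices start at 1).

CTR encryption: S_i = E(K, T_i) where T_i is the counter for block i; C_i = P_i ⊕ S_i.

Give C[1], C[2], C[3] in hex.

C[1] = 0xD2, C[2] = 0x42, C[3] = 0x53

C[1]: T = 0x99, S = E(K, T) = 0xE8; 0x3A ⊕ 0xE8 = 0xD2.
C[2]: T = 0x9A, S = E(K, T) = 0xE9; 0xAB ⊕ 0xE9 = 0x42.
C[3]: T = 0x9B, S = E(K, T) = 0xEA; 0xB9 ⊕ 0xEA = 0x53.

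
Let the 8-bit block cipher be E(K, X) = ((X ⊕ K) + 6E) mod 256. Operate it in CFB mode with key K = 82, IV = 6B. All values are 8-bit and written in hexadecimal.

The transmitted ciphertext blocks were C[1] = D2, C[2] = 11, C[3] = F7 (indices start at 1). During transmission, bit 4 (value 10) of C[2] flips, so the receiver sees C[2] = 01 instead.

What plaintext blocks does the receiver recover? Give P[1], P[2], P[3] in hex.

P[1] = 85, P[2] = BF, P[3] = 06

CFB decryption: P_i = C_i ⊕ E(K, C_{i−1}), with C_{0} = IV.
Only C[2] changed, to 01. In CFB, a change in C_i flips the same bit in P_i and garbles P_{i+1}. Decrypting the received ciphertext:
P[1]: E(K, 6B) = 57; D2 ⊕ 57 = 85.
P[2]: E(K, D2) = BE; 01 ⊕ BE = BF.
P[3]: E(K, 01) = F1; F7 ⊕ F1 = 06.
Blocks that differ from the original plaintext: P[2], P[3].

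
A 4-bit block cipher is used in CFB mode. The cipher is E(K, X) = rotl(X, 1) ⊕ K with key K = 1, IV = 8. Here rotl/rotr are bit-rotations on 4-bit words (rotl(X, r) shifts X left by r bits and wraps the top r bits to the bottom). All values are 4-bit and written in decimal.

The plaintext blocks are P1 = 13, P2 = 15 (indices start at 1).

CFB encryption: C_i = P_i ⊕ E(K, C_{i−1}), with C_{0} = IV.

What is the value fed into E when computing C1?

8

C1: E(K, 8) = 0; 13 ⊕ 0 = 13.
So the input to E for block 1 is 8.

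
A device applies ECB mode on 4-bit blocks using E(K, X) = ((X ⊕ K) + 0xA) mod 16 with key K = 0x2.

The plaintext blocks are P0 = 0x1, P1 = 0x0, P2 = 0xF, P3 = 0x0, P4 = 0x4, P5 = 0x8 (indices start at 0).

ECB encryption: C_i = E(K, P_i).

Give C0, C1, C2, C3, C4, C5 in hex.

C0 = 0xD, C1 = 0xC, C2 = 0x7, C3 = 0xC, C4 = 0x0, C5 = 0x4

C0: E(K, 0x1) = 0xD.
C1: E(K, 0x0) = 0xC.
C2: E(K, 0xF) = 0x7.
C3: E(K, 0x0) = 0xC.
C4: E(K, 0x4) = 0x0.
C5: E(K, 0x8) = 0x4.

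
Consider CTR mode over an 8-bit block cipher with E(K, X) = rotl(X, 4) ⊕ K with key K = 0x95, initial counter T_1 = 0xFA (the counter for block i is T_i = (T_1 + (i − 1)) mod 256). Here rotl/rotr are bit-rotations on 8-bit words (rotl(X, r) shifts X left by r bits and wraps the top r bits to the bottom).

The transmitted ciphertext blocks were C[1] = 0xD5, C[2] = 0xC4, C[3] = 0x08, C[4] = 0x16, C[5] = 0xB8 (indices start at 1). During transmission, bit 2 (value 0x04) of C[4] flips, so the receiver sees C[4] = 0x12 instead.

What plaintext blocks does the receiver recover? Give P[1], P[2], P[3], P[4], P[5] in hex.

P[1] = 0xEF, P[2] = 0xEE, P[3] = 0x52, P[4] = 0x58, P[5] = 0xC2

CTR decryption: S_i = E(K, T_i) where T_i is the counter for block i; P_i = C_i ⊕ S_i.
Only C[4] changed, to 0x12. In CTR, a change in C_i flips the same bit in P_i only; the keystream is unaffected. Decrypting the received ciphertext:
P[1]: T = 0xFA, S = E(K, T) = 0x3A; 0xD5 ⊕ 0x3A = 0xEF.
P[2]: T = 0xFB, S = E(K, T) = 0x2A; 0xC4 ⊕ 0x2A = 0xEE.
P[3]: T = 0xFC, S = E(K, T) = 0x5A; 0x08 ⊕ 0x5A = 0x52.
P[4]: T = 0xFD, S = E(K, T) = 0x4A; 0x12 ⊕ 0x4A = 0x58.
P[5]: T = 0xFE, S = E(K, T) = 0x7A; 0xB8 ⊕ 0x7A = 0xC2.
Blocks that differ from the original plaintext: P[4].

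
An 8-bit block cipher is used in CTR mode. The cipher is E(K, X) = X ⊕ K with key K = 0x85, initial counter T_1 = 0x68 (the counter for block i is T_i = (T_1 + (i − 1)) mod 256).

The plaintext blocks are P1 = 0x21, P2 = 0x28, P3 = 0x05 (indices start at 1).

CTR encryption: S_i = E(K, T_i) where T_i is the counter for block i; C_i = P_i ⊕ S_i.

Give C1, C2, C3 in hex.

C1: T = 0x68, S = E(K, T) = 0xED; 0x21 ⊕ 0xED = 0xCC.
C2: T = 0x69, S = E(K, T) = 0xEC; 0x28 ⊕ 0xEC = 0xC4.
C3: T = 0x6A, S = E(K, T) = 0xEF; 0x05 ⊕ 0xEF = 0xEA.

C1 = 0xCC, C2 = 0xC4, C3 = 0xEA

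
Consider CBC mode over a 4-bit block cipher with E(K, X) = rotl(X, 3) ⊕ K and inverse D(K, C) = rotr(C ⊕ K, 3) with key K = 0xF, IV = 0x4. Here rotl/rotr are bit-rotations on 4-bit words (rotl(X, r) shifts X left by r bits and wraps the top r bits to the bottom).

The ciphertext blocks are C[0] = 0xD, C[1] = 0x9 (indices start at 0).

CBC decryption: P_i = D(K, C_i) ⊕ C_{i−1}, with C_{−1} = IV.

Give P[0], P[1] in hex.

P[0] = 0x0, P[1] = 0x1

P[0]: D(K, 0xD) = 0x4; 0x4 ⊕ 0x4 = 0x0.
P[1]: D(K, 0x9) = 0xC; 0xC ⊕ 0xD = 0x1.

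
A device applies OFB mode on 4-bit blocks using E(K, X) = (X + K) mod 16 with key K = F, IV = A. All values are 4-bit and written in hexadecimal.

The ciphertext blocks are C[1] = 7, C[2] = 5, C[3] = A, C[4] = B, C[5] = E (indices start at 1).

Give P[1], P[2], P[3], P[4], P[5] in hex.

OFB decryption: S_i = E(K, S_{i−1}) with S_{0} = IV; P_i = C_i ⊕ S_i.
P[1]: S = E(K, A) = 9; 7 ⊕ 9 = E.
P[2]: S = E(K, 9) = 8; 5 ⊕ 8 = D.
P[3]: S = E(K, 8) = 7; A ⊕ 7 = D.
P[4]: S = E(K, 7) = 6; B ⊕ 6 = D.
P[5]: S = E(K, 6) = 5; E ⊕ 5 = B.

P[1] = E, P[2] = D, P[3] = D, P[4] = D, P[5] = B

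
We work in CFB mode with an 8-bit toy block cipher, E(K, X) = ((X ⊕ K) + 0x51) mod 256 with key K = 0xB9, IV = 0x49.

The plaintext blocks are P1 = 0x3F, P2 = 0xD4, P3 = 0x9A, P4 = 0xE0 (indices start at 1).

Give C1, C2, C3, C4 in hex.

C1 = 0x7E, C2 = 0xCC, C3 = 0x5C, C4 = 0xD6

CFB encryption: C_i = P_i ⊕ E(K, C_{i−1}), with C_{0} = IV.
C1: E(K, 0x49) = 0x41; 0x3F ⊕ 0x41 = 0x7E.
C2: E(K, 0x7E) = 0x18; 0xD4 ⊕ 0x18 = 0xCC.
C3: E(K, 0xCC) = 0xC6; 0x9A ⊕ 0xC6 = 0x5C.
C4: E(K, 0x5C) = 0x36; 0xE0 ⊕ 0x36 = 0xD6.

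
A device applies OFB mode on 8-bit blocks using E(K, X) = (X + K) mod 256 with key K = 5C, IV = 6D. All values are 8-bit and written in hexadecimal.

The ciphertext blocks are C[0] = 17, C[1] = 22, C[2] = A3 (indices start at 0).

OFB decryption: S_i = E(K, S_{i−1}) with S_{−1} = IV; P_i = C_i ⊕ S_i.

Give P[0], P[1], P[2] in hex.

P[0] = DE, P[1] = 07, P[2] = 22

P[0]: S = E(K, 6D) = C9; 17 ⊕ C9 = DE.
P[1]: S = E(K, C9) = 25; 22 ⊕ 25 = 07.
P[2]: S = E(K, 25) = 81; A3 ⊕ 81 = 22.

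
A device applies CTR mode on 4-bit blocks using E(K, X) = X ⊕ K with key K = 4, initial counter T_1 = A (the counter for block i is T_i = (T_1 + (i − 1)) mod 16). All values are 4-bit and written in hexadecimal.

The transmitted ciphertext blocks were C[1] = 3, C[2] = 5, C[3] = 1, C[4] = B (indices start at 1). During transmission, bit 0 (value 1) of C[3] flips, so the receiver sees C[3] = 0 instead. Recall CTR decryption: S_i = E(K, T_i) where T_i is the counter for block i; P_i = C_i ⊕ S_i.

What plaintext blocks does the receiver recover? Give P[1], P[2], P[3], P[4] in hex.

Only C[3] changed, to 0. In CTR, a change in C_i flips the same bit in P_i only; the keystream is unaffected. Decrypting the received ciphertext:
P[1]: T = A, S = E(K, T) = E; 3 ⊕ E = D.
P[2]: T = B, S = E(K, T) = F; 5 ⊕ F = A.
P[3]: T = C, S = E(K, T) = 8; 0 ⊕ 8 = 8.
P[4]: T = D, S = E(K, T) = 9; B ⊕ 9 = 2.
Blocks that differ from the original plaintext: P[3].

P[1] = D, P[2] = A, P[3] = 8, P[4] = 2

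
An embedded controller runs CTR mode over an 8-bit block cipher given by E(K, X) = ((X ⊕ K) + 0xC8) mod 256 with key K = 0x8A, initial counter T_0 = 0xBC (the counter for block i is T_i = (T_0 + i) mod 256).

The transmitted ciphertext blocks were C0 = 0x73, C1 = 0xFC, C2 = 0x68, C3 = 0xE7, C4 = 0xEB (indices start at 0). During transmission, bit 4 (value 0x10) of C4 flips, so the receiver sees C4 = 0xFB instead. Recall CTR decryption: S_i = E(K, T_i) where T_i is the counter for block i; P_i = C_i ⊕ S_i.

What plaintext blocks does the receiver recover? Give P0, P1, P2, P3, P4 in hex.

P0 = 0x8D, P1 = 0x03, P2 = 0x94, P3 = 0x1A, P4 = 0xE9

Only C4 changed, to 0xFB. In CTR, a change in C_i flips the same bit in P_i only; the keystream is unaffected. Decrypting the received ciphertext:
P0: T = 0xBC, S = E(K, T) = 0xFE; 0x73 ⊕ 0xFE = 0x8D.
P1: T = 0xBD, S = E(K, T) = 0xFF; 0xFC ⊕ 0xFF = 0x03.
P2: T = 0xBE, S = E(K, T) = 0xFC; 0x68 ⊕ 0xFC = 0x94.
P3: T = 0xBF, S = E(K, T) = 0xFD; 0xE7 ⊕ 0xFD = 0x1A.
P4: T = 0xC0, S = E(K, T) = 0x12; 0xFB ⊕ 0x12 = 0xE9.
Blocks that differ from the original plaintext: P4.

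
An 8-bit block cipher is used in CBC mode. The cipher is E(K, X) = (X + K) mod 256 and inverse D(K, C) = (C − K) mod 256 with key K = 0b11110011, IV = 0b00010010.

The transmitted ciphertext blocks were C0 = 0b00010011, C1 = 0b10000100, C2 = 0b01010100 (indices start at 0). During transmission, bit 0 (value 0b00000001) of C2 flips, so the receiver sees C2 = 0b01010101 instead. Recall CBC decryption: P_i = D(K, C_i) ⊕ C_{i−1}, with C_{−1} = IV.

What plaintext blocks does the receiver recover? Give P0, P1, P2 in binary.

Only C2 changed, to 0b01010101. In CBC, a change in C_i garbles P_i and flips the same bit in P_{i+1}. Decrypting the received ciphertext:
P0: D(K, 0b00010011) = 0b00100000; 0b00100000 ⊕ 0b00010010 = 0b00110010.
P1: D(K, 0b10000100) = 0b10010001; 0b10010001 ⊕ 0b00010011 = 0b10000010.
P2: D(K, 0b01010101) = 0b01100010; 0b01100010 ⊕ 0b10000100 = 0b11100110.
Blocks that differ from the original plaintext: P2.

P0 = 0b00110010, P1 = 0b10000010, P2 = 0b11100110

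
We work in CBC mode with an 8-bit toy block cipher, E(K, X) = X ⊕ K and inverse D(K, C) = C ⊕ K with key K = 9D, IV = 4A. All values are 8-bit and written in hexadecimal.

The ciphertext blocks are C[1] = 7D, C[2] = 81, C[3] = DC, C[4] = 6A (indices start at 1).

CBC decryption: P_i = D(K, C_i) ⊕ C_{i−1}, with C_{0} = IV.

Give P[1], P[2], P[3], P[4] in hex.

P[1] = AA, P[2] = 61, P[3] = C0, P[4] = 2B

P[1]: D(K, 7D) = E0; E0 ⊕ 4A = AA.
P[2]: D(K, 81) = 1C; 1C ⊕ 7D = 61.
P[3]: D(K, DC) = 41; 41 ⊕ 81 = C0.
P[4]: D(K, 6A) = F7; F7 ⊕ DC = 2B.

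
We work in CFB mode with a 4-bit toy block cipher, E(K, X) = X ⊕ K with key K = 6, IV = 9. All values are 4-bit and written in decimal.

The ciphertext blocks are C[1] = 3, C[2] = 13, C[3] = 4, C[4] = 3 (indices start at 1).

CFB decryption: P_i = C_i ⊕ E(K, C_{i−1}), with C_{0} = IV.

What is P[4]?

P[4]: E(K, 4) = 2; 3 ⊕ 2 = 1.

P[4] = 1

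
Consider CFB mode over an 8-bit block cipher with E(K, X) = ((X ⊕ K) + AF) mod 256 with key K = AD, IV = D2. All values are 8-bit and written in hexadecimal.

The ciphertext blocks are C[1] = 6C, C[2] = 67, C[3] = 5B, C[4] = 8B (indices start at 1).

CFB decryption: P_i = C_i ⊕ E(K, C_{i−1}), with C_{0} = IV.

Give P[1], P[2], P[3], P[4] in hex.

P[1]: E(K, D2) = 2E; 6C ⊕ 2E = 42.
P[2]: E(K, 6C) = 70; 67 ⊕ 70 = 17.
P[3]: E(K, 67) = 79; 5B ⊕ 79 = 22.
P[4]: E(K, 5B) = A5; 8B ⊕ A5 = 2E.

P[1] = 42, P[2] = 17, P[3] = 22, P[4] = 2E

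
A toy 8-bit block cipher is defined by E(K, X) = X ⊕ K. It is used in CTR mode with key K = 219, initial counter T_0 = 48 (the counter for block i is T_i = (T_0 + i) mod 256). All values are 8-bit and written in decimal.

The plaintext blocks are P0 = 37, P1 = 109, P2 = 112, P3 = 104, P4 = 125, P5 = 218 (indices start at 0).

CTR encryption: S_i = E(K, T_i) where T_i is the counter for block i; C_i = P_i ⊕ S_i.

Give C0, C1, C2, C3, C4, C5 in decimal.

C0 = 206, C1 = 135, C2 = 153, C3 = 128, C4 = 146, C5 = 52

C0: T = 48, S = E(K, T) = 235; 37 ⊕ 235 = 206.
C1: T = 49, S = E(K, T) = 234; 109 ⊕ 234 = 135.
C2: T = 50, S = E(K, T) = 233; 112 ⊕ 233 = 153.
C3: T = 51, S = E(K, T) = 232; 104 ⊕ 232 = 128.
C4: T = 52, S = E(K, T) = 239; 125 ⊕ 239 = 146.
C5: T = 53, S = E(K, T) = 238; 218 ⊕ 238 = 52.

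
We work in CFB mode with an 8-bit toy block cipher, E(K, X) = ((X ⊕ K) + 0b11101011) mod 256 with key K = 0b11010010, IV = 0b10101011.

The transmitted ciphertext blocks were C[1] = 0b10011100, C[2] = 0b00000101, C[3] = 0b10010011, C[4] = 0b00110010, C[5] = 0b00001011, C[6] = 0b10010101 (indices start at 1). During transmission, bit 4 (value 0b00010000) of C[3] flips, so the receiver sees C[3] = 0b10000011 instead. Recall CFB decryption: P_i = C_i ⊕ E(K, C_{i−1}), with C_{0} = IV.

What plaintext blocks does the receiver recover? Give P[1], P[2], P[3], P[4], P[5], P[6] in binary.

Only C[3] changed, to 0b10000011. In CFB, a change in C_i flips the same bit in P_i and garbles P_{i+1}. Decrypting the received ciphertext:
P[1]: E(K, 0b10101011) = 0b01100100; 0b10011100 ⊕ 0b01100100 = 0b11111000.
P[2]: E(K, 0b10011100) = 0b00111001; 0b00000101 ⊕ 0b00111001 = 0b00111100.
P[3]: E(K, 0b00000101) = 0b11000010; 0b10000011 ⊕ 0b11000010 = 0b01000001.
P[4]: E(K, 0b10000011) = 0b00111100; 0b00110010 ⊕ 0b00111100 = 0b00001110.
P[5]: E(K, 0b00110010) = 0b11001011; 0b00001011 ⊕ 0b11001011 = 0b11000000.
P[6]: E(K, 0b00001011) = 0b11000100; 0b10010101 ⊕ 0b11000100 = 0b01010001.
Blocks that differ from the original plaintext: P[3], P[4].

P[1] = 0b11111000, P[2] = 0b00111100, P[3] = 0b01000001, P[4] = 0b00001110, P[5] = 0b11000000, P[6] = 0b01010001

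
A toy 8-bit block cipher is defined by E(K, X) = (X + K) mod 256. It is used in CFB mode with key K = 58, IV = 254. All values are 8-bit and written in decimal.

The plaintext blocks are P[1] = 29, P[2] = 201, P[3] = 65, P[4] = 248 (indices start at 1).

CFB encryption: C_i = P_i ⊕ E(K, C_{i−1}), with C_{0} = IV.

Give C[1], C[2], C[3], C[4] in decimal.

C[1] = 37, C[2] = 150, C[3] = 145, C[4] = 51

C[1]: E(K, 254) = 56; 29 ⊕ 56 = 37.
C[2]: E(K, 37) = 95; 201 ⊕ 95 = 150.
C[3]: E(K, 150) = 208; 65 ⊕ 208 = 145.
C[4]: E(K, 145) = 203; 248 ⊕ 203 = 51.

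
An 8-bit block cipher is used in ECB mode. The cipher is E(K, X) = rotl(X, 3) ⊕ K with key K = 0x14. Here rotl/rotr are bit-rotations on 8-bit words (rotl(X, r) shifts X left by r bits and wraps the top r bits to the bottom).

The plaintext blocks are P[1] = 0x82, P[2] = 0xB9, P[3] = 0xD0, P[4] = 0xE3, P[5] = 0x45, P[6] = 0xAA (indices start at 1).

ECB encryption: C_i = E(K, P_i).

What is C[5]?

C[5]: E(K, 0x45) = 0x3E.

C[5] = 0x3E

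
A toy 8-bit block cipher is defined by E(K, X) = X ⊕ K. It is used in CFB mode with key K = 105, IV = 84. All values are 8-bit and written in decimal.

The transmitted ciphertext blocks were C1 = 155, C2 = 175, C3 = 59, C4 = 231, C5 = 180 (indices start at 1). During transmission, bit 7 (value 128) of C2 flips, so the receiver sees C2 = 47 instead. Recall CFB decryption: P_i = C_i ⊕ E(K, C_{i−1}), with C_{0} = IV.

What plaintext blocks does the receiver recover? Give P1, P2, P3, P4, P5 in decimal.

P1 = 166, P2 = 221, P3 = 125, P4 = 181, P5 = 58

Only C2 changed, to 47. In CFB, a change in C_i flips the same bit in P_i and garbles P_{i+1}. Decrypting the received ciphertext:
P1: E(K, 84) = 61; 155 ⊕ 61 = 166.
P2: E(K, 155) = 242; 47 ⊕ 242 = 221.
P3: E(K, 47) = 70; 59 ⊕ 70 = 125.
P4: E(K, 59) = 82; 231 ⊕ 82 = 181.
P5: E(K, 231) = 142; 180 ⊕ 142 = 58.
Blocks that differ from the original plaintext: P2, P3.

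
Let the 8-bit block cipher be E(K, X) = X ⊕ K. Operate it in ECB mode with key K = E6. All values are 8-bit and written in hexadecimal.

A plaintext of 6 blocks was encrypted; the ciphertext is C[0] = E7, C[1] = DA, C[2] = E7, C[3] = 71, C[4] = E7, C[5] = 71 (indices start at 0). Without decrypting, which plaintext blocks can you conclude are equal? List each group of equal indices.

P[0] = P[2] = P[4]; P[3] = P[5]

ECB encrypts each block independently with the same key, so equal ciphertext blocks imply equal plaintext blocks.
C[0] = C[2] = C[4] = E7, so P[0] = P[2] = P[4].
C[3] = C[5] = 71, so P[3] = P[5].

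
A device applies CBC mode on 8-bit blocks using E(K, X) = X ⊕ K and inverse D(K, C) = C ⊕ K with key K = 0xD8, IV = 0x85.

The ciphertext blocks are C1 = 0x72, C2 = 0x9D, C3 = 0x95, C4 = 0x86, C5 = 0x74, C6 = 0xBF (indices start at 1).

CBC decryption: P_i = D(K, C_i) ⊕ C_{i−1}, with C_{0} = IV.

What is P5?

P5 = 0x2A

P5: D(K, 0x74) = 0xAC; 0xAC ⊕ 0x86 = 0x2A.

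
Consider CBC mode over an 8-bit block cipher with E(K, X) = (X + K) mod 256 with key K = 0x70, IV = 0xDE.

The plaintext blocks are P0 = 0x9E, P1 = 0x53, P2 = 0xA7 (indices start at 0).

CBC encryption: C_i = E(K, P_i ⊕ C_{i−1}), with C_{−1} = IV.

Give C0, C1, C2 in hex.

C0: P0 ⊕ 0xDE = 0x40; E(K, 0x40) = 0xB0.
C1: P1 ⊕ 0xB0 = 0xE3; E(K, 0xE3) = 0x53.
C2: P2 ⊕ 0x53 = 0xF4; E(K, 0xF4) = 0x64.

C0 = 0xB0, C1 = 0x53, C2 = 0x64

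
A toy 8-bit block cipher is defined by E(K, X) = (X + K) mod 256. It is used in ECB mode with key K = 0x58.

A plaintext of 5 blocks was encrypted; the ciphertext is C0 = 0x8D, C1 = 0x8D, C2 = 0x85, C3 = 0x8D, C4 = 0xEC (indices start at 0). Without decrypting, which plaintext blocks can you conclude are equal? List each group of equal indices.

P0 = P1 = P3

ECB encrypts each block independently with the same key, so equal ciphertext blocks imply equal plaintext blocks.
C0 = C1 = C3 = 0x8D, so P0 = P1 = P3.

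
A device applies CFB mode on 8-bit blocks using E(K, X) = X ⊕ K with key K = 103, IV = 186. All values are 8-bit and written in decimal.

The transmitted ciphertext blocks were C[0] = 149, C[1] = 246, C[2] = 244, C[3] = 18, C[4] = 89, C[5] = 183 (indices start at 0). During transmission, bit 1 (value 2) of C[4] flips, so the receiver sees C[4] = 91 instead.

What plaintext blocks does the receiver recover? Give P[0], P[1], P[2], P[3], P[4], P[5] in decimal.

CFB decryption: P_i = C_i ⊕ E(K, C_{i−1}), with C_{−1} = IV.
Only C[4] changed, to 91. In CFB, a change in C_i flips the same bit in P_i and garbles P_{i+1}. Decrypting the received ciphertext:
P[0]: E(K, 186) = 221; 149 ⊕ 221 = 72.
P[1]: E(K, 149) = 242; 246 ⊕ 242 = 4.
P[2]: E(K, 246) = 145; 244 ⊕ 145 = 101.
P[3]: E(K, 244) = 147; 18 ⊕ 147 = 129.
P[4]: E(K, 18) = 117; 91 ⊕ 117 = 46.
P[5]: E(K, 91) = 60; 183 ⊕ 60 = 139.
Blocks that differ from the original plaintext: P[4], P[5].

P[0] = 72, P[1] = 4, P[2] = 101, P[3] = 129, P[4] = 46, P[5] = 139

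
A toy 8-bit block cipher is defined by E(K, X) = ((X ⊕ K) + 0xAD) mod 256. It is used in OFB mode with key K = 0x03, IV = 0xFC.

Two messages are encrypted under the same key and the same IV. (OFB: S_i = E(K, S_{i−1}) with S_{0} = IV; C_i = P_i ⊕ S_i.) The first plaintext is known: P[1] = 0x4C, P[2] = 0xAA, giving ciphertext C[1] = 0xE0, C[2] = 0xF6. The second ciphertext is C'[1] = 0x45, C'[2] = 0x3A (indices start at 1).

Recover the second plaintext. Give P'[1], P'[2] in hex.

P'[1] = 0xE9, P'[2] = 0x66

In OFB with a reused IV, both messages share the same keystream S_i, so C_i ⊕ C'_i = P_i ⊕ P'_i and thus P'_i = P_i ⊕ C_i ⊕ C'_i.
P'[1]: 0x4C ⊕ 0xE0 ⊕ 0x45 = 0xE9.
P'[2]: 0xAA ⊕ 0xF6 ⊕ 0x3A = 0x66.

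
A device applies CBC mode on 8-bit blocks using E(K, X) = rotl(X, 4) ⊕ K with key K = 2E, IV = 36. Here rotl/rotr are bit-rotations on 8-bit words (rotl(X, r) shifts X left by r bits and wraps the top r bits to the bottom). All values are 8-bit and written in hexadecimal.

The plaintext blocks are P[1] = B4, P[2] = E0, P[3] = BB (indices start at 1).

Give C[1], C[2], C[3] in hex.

C[1] = 06, C[2] = 40, C[3] = 91

CBC encryption: C_i = E(K, P_i ⊕ C_{i−1}), with C_{0} = IV.
C[1]: P[1] ⊕ 36 = 82; E(K, 82) = 06.
C[2]: P[2] ⊕ 06 = E6; E(K, E6) = 40.
C[3]: P[3] ⊕ 40 = FB; E(K, FB) = 91.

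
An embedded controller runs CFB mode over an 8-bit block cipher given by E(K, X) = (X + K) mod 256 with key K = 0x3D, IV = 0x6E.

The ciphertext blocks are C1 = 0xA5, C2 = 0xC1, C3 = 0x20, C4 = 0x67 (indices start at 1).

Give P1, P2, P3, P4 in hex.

P1 = 0x0E, P2 = 0x23, P3 = 0xDE, P4 = 0x3A

CFB decryption: P_i = C_i ⊕ E(K, C_{i−1}), with C_{0} = IV.
P1: E(K, 0x6E) = 0xAB; 0xA5 ⊕ 0xAB = 0x0E.
P2: E(K, 0xA5) = 0xE2; 0xC1 ⊕ 0xE2 = 0x23.
P3: E(K, 0xC1) = 0xFE; 0x20 ⊕ 0xFE = 0xDE.
P4: E(K, 0x20) = 0x5D; 0x67 ⊕ 0x5D = 0x3A.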